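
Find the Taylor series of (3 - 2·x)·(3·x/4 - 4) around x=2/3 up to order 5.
-35/6 + 33·(x - 2/3)/4 - 3·(x - 2/3)^2/2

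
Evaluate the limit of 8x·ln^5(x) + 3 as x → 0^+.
The product is a 0·∞ indeterminate form at x → 0⁺.
Rewrite the product as 8·ln^5(x) / x^(-1) and apply L'Hôpital, or use the standard hierarchy x^(-1) ≫ |ln x|^5 as x → 0⁺.
The indeterminate product → 0, so the limit = 3.

Final answer: 3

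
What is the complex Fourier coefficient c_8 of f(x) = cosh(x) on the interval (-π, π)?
Compute the real Fourier coefficients first: a_8 = 2·sinh(π)/(65·π), b_8 = 0.
Then c_8 = (a_8 − i·b_8)/2 = sinh(π)/(65·π).

Final answer: sinh(π)/(65·π)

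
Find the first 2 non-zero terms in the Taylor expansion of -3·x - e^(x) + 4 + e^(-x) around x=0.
4 - 5·x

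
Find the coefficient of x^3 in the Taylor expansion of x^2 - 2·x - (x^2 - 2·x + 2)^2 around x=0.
Expand to order 3: x^2 - 2·x - (x^2 - 2·x + 2)^2 = 4·x^3 - 7·x^2 + 6·x - 4 + O(x^4).
The coefficient of x^3 is 4.

Final answer: 4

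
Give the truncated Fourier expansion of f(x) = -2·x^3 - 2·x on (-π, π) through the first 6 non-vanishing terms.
(20 - 4·π^2)·sin(x) + (-1 + 2·π^2)·sin(2·x) + (-4·π^2/3 - 4/9)·sin(3·x) + (5/8 + π^2)·sin(4·x) + (-4·π^2/5 - 76/125)·sin(5·x) + (5/9 + 2·π^2/3)·sin(6·x)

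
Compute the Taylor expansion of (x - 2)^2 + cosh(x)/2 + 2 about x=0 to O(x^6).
x^4/48 + 5·x^2/4 - 4·x + 13/2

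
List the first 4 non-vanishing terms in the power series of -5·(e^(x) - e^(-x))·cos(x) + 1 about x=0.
x^5/3 + 10·x^3/3 - 10·x + 1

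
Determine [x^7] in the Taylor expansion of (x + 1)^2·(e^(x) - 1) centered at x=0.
Expand to order 7: (x + 1)^2·(e^(x) - 1) = 19·x^7/1680 + 43·x^6/720 + 31·x^5/120 + 7·x^4/8 + 13·x^3/6 + 5·x^2/2 + x + O(x^8).
The coefficient of x^7 is 19/1680.

Final answer: 19/1680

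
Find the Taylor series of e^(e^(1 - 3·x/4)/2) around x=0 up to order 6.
x^6·(81·e^(1 + e/2)/655360 + 81·e^(e/2 + 6)/20971520 + 2511·e^(e/2 + 2)/1310720 + 243·e^(e/2 + 5)/2097152 + 1053·e^(e/2 + 4)/1048576 + 729·e^(e/2 + 3)/262144) + x^5·(-405·e^(e/2 + 3)/65536 - 81·e^(e/2 + 4)/65536 - 243·e^(e/2 + 2)/32768 - 81·e^(e/2 + 5)/1310720 - 81·e^(1 + e/2)/81920) + x^4·(27·e^(1 + e/2)/4096 + 27·e^(e/2 + 4)/32768 + 189·e^(e/2 + 2)/8192 + 81·e^(e/2 + 3)/8192) + x^3·(-27·e^(e/2 + 2)/512 - 9·e^(e/2 + 3)/1024 - 9·e^(1 + e/2)/256) + x^2·(9·e^(1 + e/2)/64 + 9·e^(e/2 + 2)/128) - 3·x·e^(1 + e/2)/8 + e^(e/2)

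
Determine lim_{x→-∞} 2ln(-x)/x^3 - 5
The quotient is an ∞/∞ indeterminate form as x → -∞.
Compare growth rates of the dominant terms (exponentials ≫ polynomials ≫ logarithms), or apply L'Hôpital's rule; the quotient → 0.
Adding the constant: 0 - 5 = -5. Limit = -5.

Final answer: -5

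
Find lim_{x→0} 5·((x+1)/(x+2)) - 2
Direct substitution at x = 0 gives 1/2.

Final answer: 1/2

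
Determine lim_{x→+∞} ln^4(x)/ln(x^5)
This is an ∞/∞ indeterminate form as x → +∞.
Write ln(x^5) = 5·ln(x), reducing the quotient to ln^3(x)/5 → ∞.
Limit = ∞.

Final answer: ∞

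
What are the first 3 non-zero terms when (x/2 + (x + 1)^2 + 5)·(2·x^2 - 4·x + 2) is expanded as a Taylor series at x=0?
4·x^2 - 19·x + 12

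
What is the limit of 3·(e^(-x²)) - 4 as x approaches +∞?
Evaluate the dominant behaviour as x → +∞; each term tends to a finite value or vanishes.
Limit = -4.

Final answer: -4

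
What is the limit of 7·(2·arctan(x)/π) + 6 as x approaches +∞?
Evaluate the dominant behaviour as x → +∞; each term tends to a finite value or vanishes.
Limit = 13.

Final answer: 13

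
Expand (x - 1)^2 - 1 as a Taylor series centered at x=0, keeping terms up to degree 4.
x^2 - 2·x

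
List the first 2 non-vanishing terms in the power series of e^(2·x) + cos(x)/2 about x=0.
2·x + 3/2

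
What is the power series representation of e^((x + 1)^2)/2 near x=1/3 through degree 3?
e^(16/9)/2 + 4·e^(16/9)·(x - 1/3)/3 + 41·e^(16/9)·(x - 1/3)^2/18 + 236·e^(16/9)·(x - 1/3)^3/81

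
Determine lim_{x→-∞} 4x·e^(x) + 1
The product is a 0·∞ indeterminate form at x → -∞.
Rewrite the product as 4x / e^(-x) (an ∞/∞ form) and apply L'Hôpital, or use the standard hierarchy e^(|x|) ≫ |x| as x → -∞.
The indeterminate product → 0, so the limit = 1.

Final answer: 1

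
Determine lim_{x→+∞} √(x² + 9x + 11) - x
This is an ∞ − ∞ indeterminate form.
Multiply and divide by the conjugate √(x²+9x + 11) + x; the x² terms cancel, leaving (9x + 11)/(√(x²+9x + 11)+x) → 9/2.
Limit = 9/2.

Final answer: 9/2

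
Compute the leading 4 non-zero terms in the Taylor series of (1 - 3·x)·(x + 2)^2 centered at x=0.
-3·x^3 - 11·x^2 - 8·x + 4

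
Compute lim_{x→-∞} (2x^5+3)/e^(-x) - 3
The quotient is an ∞/∞ indeterminate form as x → -∞.
Compare growth rates of the dominant terms (exponentials ≫ polynomials ≫ logarithms), or apply L'Hôpital's rule; the quotient → 0.
Adding the constant: 0 - 3 = -3. Limit = -3.

Final answer: -3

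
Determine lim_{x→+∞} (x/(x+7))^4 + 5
As x → +∞: x/(x+7) = 1/(1 + 7/x) → 1, and the 4th power of a limit-1 base also → 1; with the additive constant, 1 + 5 = 6.
Limit = 6.

Final answer: 6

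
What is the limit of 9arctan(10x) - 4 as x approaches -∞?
Evaluate the dominant behaviour as x → -∞; each term tends to a finite value or vanishes.
Limit = -9·π/2 - 4.

Final answer: -9·π/2 - 4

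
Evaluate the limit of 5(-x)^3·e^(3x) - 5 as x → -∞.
The product is a 0·∞ indeterminate form at x → -∞.
Rewrite the product as 5(-x)^3 / e^(-3x) (an ∞/∞ form) and apply L'Hôpital, or use the standard hierarchy e^(3|x|) ≫ |(-x)^3| as x → -∞.
The indeterminate product → 0, so the limit = -5.

Final answer: -5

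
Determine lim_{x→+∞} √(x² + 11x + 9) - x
This is an ∞ − ∞ indeterminate form.
Multiply and divide by the conjugate √(x²+11x + 9) + x; the x² terms cancel, leaving (11x + 9)/(√(x²+11x + 9)+x) → 11/2.
Limit = 11/2.

Final answer: 11/2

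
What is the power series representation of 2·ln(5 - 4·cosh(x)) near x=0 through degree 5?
-13·x^4/3 - 4·x^2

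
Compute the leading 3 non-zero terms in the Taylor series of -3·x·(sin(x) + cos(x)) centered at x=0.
3·x^3/2 - 3·x^2 - 3·x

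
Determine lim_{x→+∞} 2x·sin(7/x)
As x → +∞: let u = 7/x → 0⁺; then 2·x·sin(7/x) = 2·7·sin(u)/u → 2·7·1 = 14.
Limit = 14.

Final answer: 14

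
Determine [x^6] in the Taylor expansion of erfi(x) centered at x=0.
Expand to order 6: erfi(x) = x^5/(5·√(π)) + 2·x^3/(3·√(π)) + 2·x/√(π) + O(x^7).
The coefficient of x^6 is 0.

Final answer: 0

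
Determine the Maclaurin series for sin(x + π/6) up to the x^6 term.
-x^6/1440 + √(3)·x^5/240 + x^4/48 - √(3)·x^3/12 - x^2/4 + √(3)·x/2 + 1/2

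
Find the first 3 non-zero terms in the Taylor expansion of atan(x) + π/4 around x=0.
-x^3/3 + x + π/4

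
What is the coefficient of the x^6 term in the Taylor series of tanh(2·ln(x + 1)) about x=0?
Expand to order 6: tanh(2·ln(x + 1)) = -6·x^6 + 7·x^4/2 - 2·x^3 - x^2 + 2·x + O(x^7).
The coefficient of x^6 is -6.

Final answer: -6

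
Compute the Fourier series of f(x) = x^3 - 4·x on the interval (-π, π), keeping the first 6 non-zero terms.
(-20 + 2·π^2)·sin(x) + (11/2 - π^2)·sin(2·x) + (-28/9 + 2·π^2/3)·sin(3·x) + (35/16 - π^2/2)·sin(4·x) + (-212/125 + 2·π^2/5)·sin(5·x) + (25/18 - π^2/3)·sin(6·x)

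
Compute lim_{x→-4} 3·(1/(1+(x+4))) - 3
Direct substitution at x = -4 gives 0.

Final answer: 0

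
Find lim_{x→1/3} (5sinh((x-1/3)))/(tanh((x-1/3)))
Both numerator and denominator → 0 as x → 1/3; this is a 0/0 indeterminate form.
Expand each to leading order near x = 1/3: numerator ~ 5·(x - 1/3), denominator ~ (x - 1/3).
The limit of the ratio is 5.

Final answer: 5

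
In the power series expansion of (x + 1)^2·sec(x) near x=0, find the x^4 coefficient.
Expand to order 4: (x + 1)^2·sec(x) = 17·x^4/24 + x^3 + 3·x^2/2 + 2·x + 1 + O(x^5).
The coefficient of x^4 is 17/24.

Final answer: 17/24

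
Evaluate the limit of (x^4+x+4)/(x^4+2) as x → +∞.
This is an ∞/∞ indeterminate form as x → +∞.
Divide numerator and denominator by x^4 and let the lower-order terms vanish; the leading terms give 1/1 = 1.
Limit = 1.

Final answer: 1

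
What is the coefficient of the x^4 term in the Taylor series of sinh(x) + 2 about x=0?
Expand to order 4: sinh(x) + 2 = x^3/6 + x + 2 + O(x^5).
The coefficient of x^4 is 0.

Final answer: 0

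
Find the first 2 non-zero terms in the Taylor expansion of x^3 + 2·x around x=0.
x^3 + 2·x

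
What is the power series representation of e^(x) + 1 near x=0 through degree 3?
x^3/6 + x^2/2 + x + 2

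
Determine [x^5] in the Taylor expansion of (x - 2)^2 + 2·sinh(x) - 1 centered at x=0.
Expand to order 5: (x - 2)^2 + 2·sinh(x) - 1 = x^5/60 + x^3/3 + x^2 - 2·x + 3 + O(x^6).
The coefficient of x^5 is 1/60.

Final answer: 1/60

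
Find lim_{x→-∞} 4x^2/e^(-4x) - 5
The quotient is an ∞/∞ indeterminate form as x → -∞.
Compare growth rates of the dominant terms (exponentials ≫ polynomials ≫ logarithms), or apply L'Hôpital's rule; the quotient → 0.
Adding the constant: 0 - 5 = -5. Limit = -5.

Final answer: -5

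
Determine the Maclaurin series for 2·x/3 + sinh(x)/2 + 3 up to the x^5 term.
x^5/240 + x^3/12 + 7·x/6 + 3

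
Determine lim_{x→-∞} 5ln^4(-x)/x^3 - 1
The quotient is an ∞/∞ indeterminate form as x → -∞.
Compare growth rates of the dominant terms (exponentials ≫ polynomials ≫ logarithms), or apply L'Hôpital's rule; the quotient → 0.
Adding the constant: 0 - 1 = -1. Limit = -1.

Final answer: -1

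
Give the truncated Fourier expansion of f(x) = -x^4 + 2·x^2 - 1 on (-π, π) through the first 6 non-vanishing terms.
(-56 + 8·π^2)·cos(x) + (5 - 2·π^2)·cos(2·x) + (-40/27 + 8·π^2/9)·cos(3·x) + (11/16 - π^2/2)·cos(4·x) + (-248/625 + 8·π^2/25)·cos(5·x) - π^4/5 - 1 + 2·π^2/3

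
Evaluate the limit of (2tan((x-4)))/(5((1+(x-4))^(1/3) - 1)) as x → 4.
Both numerator and denominator → 0 as x → 4; this is a 0/0 indeterminate form.
Expand each to leading order near x = 4: numerator ~ 2·(x - 4), denominator ~ 5·(x - 4)/3.
The limit of the ratio is 6/5.

Final answer: 6/5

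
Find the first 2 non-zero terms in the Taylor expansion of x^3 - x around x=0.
x^3 - x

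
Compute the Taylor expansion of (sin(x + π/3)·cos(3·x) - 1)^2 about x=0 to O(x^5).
x^4·(-1 + √(3)/2)^2·(17·√(3)/(3·(-1 + √(3)/2)) + 197/(12·(-1 + √(3)/2)^2)) + x^3·(-1 + √(3)/2)^2·(-5·√(3)/(2·(-1 + √(3)/2)^2) - 14/(3·(-1 + √(3)/2))) + x^2·(-1 + √(3)/2)^2·(1/(4·(-1 + √(3)/2)^2) - 5·√(3)/(-1 + √(3)/2)) + x·(-1 + √(3)/2) + (-1 + √(3)/2)^2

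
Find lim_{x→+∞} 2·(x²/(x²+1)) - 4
Evaluate the dominant behaviour as x → +∞; each term tends to a finite value or vanishes.
Limit = -2.

Final answer: -2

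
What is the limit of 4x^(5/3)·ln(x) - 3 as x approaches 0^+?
The product is a 0·∞ indeterminate form at x → 0⁺.
Rewrite the product as 4·ln(x) / x^(-5/3) and apply L'Hôpital, or use the standard hierarchy x^(-5/3) ≫ |ln x| as x → 0⁺.
The indeterminate product → 0, so the limit = -3.

Final answer: -3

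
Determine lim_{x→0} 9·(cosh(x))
Direct substitution at x = 0 gives 9.

Final answer: 9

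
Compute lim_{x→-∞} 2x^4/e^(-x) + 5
The quotient is an ∞/∞ indeterminate form as x → -∞.
Compare growth rates of the dominant terms (exponentials ≫ polynomials ≫ logarithms), or apply L'Hôpital's rule; the quotient → 0.
Adding the constant: 0 + 5 = 5. Limit = 5.

Final answer: 5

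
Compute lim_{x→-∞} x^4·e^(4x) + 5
The product is a 0·∞ indeterminate form at x → -∞.
Rewrite the product as x^4 / e^(-4x) (an ∞/∞ form) and apply L'Hôpital, or use the standard hierarchy e^(4|x|) ≫ |x^4| as x → -∞.
The indeterminate product → 0, so the limit = 5.

Final answer: 5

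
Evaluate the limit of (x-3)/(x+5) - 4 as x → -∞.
Evaluate the dominant behaviour as x → -∞; each term tends to a finite value or vanishes.
Limit = -3.

Final answer: -3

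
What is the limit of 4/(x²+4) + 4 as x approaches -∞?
Evaluate the dominant behaviour as x → -∞; each term tends to a finite value or vanishes.
Limit = 4.

Final answer: 4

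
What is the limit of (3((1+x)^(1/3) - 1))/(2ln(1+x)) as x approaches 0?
Both numerator and denominator → 0 as x → 0; this is a 0/0 indeterminate form.
Expand each to leading order near x = 0: numerator ~ x, denominator ~ 2·x.
The limit of the ratio is 1/2.

Final answer: 1/2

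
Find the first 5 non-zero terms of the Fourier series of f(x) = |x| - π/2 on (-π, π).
-4·cos(x)/π - 4·cos(3·x)/(9·π) - 4·cos(5·x)/(25·π) - 4·cos(7·x)/(49·π) - 4·cos(9·x)/(81·π)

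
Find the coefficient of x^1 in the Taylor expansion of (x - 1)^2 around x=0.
Expand to order 1: (x - 1)^2 = 1 - 2·x + O(x^2).
The coefficient of x^1 is -2.

Final answer: -2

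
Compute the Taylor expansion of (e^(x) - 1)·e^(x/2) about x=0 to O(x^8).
1093·x^7/322560 + 91·x^6/5760 + 121·x^5/1920 + 5·x^4/24 + 13·x^3/24 + x^2 + x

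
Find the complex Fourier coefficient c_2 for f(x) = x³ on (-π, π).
Compute the real Fourier coefficients first: a_2 = 0, b_2 = 3/2 - π^2.
Then c_2 = (a_2 − i·b_2)/2 = -3·i/4 + i·π^2/2.

Final answer: -3·i/4 + i·π^2/2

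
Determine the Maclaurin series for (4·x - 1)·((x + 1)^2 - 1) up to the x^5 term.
4·x^3 + 7·x^2 - 2·x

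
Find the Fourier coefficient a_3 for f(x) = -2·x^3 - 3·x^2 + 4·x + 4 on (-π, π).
a_3 = (1/π) ∫_{-π}^{π} f(x)·cos(3x) dx.
Evaluate the integral (use parity and integration by parts as needed): a_3 = 4/3.

Final answer: 4/3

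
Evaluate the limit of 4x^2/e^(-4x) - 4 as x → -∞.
The quotient is an ∞/∞ indeterminate form as x → -∞.
Compare growth rates of the dominant terms (exponentials ≫ polynomials ≫ logarithms), or apply L'Hôpital's rule; the quotient → 0.
Adding the constant: 0 - 4 = -4. Limit = -4.

Final answer: -4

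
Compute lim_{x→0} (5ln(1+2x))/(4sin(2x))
Both numerator and denominator → 0 as x → 0; this is a 0/0 indeterminate form.
Expand each to leading order near x = 0: numerator ~ 10·x, denominator ~ 8·x.
The limit of the ratio is 5/4.

Final answer: 5/4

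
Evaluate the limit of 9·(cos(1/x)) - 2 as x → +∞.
Evaluate the dominant behaviour as x → +∞; each term tends to a finite value or vanishes.
Limit = 7.

Final answer: 7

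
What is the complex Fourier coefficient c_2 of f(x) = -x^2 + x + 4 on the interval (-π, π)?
Compute the real Fourier coefficients first: a_2 = -1, b_2 = -1.
Then c_2 = (a_2 − i·b_2)/2 = -1/2 + i/2.

Final answer: -1/2 + i/2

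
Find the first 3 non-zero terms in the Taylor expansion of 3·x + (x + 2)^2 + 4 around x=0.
x^2 + 7·x + 8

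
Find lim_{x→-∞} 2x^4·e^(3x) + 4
The product is a 0·∞ indeterminate form at x → -∞.
Rewrite the product as 2x^4 / e^(-3x) (an ∞/∞ form) and apply L'Hôpital, or use the standard hierarchy e^(3|x|) ≫ |x^4| as x → -∞.
The indeterminate product → 0, so the limit = 4.

Final answer: 4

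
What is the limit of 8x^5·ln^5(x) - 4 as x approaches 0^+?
The product is a 0·∞ indeterminate form at x → 0⁺.
Rewrite the product as 8·ln^5(x) / x^(-5) and apply L'Hôpital, or use the standard hierarchy x^(-5) ≫ |ln x|^5 as x → 0⁺.
The indeterminate product → 0, so the limit = -4.

Final answer: -4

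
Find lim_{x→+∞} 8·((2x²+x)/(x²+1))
Evaluate the dominant behaviour as x → +∞; each term tends to a finite value or vanishes.
Limit = 16.

Final answer: 16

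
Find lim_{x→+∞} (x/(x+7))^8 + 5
As x → +∞: x/(x+7) = 1/(1 + 7/x) → 1, and the 8th power of a limit-1 base also → 1; with the additive constant, 1 + 5 = 6.
Limit = 6.

Final answer: 6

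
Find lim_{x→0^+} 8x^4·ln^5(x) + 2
The product is a 0·∞ indeterminate form at x → 0⁺.
Rewrite the product as 8·ln^5(x) / x^(-4) and apply L'Hôpital, or use the standard hierarchy x^(-4) ≫ |ln x|^5 as x → 0⁺.
The indeterminate product → 0, so the limit = 2.

Final answer: 2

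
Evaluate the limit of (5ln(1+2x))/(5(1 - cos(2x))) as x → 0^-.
Both numerator and denominator → 0 as x → 0^-; this is a 0/0 indeterminate form.
Expand each to leading order near x = 0: numerator ~ 10·x, denominator ~ 10·x^2.
The limit of the ratio is -∞.

Final answer: -∞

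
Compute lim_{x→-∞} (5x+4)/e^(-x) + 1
The quotient is an ∞/∞ indeterminate form as x → -∞.
Compare growth rates of the dominant terms (exponentials ≫ polynomials ≫ logarithms), or apply L'Hôpital's rule; the quotient → 0.
Adding the constant: 0 + 1 = 1. Limit = 1.

Final answer: 1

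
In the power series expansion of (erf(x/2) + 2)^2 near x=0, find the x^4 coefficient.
Expand to order 4: (erf(x/2) + 2)^2 = -x^4/(6·π) - x^3/(3·√(π)) + x^2/π + 4·x/√(π) + 4 + O(x^5).
The coefficient of x^4 is -1/(6·π).

Final answer: -1/(6·π)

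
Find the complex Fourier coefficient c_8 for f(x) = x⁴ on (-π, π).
Compute the real Fourier coefficients first: a_8 = -3/256 + π^2/8, b_8 = 0.
Then c_8 = (a_8 − i·b_8)/2 = -3/512 + π^2/16.

Final answer: -3/512 + π^2/16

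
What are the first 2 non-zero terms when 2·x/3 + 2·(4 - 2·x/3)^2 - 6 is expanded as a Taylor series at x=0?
26 - 10·x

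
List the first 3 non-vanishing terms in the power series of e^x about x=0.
x^2/2 + x + 1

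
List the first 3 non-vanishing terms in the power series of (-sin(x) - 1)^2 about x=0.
x^2 + 2·x + 1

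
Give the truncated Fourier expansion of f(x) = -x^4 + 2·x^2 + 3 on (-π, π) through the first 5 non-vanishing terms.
(-56 + 8·π^2)·cos(x) + (5 - 2·π^2)·cos(2·x) + (-40/27 + 8·π^2/9)·cos(3·x) + (11/16 - π^2/2)·cos(4·x) - π^4/5 + 3 + 2·π^2/3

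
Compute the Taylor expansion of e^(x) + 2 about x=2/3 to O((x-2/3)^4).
e^(2/3) + 2 + e^(2/3)·(x - 2/3) + e^(2/3)·(x - 2/3)^2/2 + e^(2/3)·(x - 2/3)^3/6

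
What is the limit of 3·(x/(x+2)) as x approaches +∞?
Evaluate the dominant behaviour as x → +∞; each term tends to a finite value or vanishes.
Limit = 3.

Final answer: 3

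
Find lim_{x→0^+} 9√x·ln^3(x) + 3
The product is a 0·∞ indeterminate form at x → 0⁺.
Rewrite the product as 9·ln^3(x) / x^(-1/2) and apply L'Hôpital, or use the standard hierarchy x^(-1/2) ≫ |ln x|^3 as x → 0⁺.
The indeterminate product → 0, so the limit = 3.

Final answer: 3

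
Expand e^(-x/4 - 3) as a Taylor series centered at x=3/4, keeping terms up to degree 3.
e^(-51/16) - e^(-51/16)·(x - 3/4)/4 + e^(-51/16)·(x - 3/4)^2/32 - e^(-51/16)·(x - 3/4)^3/384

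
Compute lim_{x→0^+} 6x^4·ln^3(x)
This is a 0·∞ indeterminate form at x → 0⁺.
Rewrite the product as 6·ln^3(x) / x^(-4) and apply L'Hôpital, or use the standard hierarchy x^(-4) ≫ |ln x|^3 as x → 0⁺.
The indeterminate product → 0, so the limit = 0.

Final answer: 0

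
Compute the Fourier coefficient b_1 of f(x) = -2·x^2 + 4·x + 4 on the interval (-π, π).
b_1 = (1/π) ∫_{-π}^{π} f(x)·sin(1x) dx.
Evaluate the integral (use parity and integration by parts as needed): b_1 = 8.

Final answer: 8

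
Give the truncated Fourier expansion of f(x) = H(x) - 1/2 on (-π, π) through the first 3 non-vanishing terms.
2·sin(x)/π + 2·sin(3·x)/(3·π) + 2·sin(5·x)/(5·π)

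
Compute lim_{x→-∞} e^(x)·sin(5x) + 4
Evaluate the dominant behaviour as x → -∞; each term tends to a finite value or vanishes.
Limit = 4.

Final answer: 4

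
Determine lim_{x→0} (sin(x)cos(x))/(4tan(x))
Both numerator and denominator → 0 as x → 0; this is a 0/0 indeterminate form.
Expand each to leading order near x = 0: numerator ~ x, denominator ~ 4·x.
The limit of the ratio is 1/4.

Final answer: 1/4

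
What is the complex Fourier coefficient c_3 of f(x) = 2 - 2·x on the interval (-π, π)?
Compute the real Fourier coefficients first: a_3 = 0, b_3 = -4/3.
Then c_3 = (a_3 − i·b_3)/2 = 2·i/3.

Final answer: 2·i/3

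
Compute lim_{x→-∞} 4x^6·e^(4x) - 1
The product is a 0·∞ indeterminate form at x → -∞.
Rewrite the product as 4x^6 / e^(-4x) (an ∞/∞ form) and apply L'Hôpital, or use the standard hierarchy e^(4|x|) ≫ |x^6| as x → -∞.
The indeterminate product → 0, so the limit = -1.

Final answer: -1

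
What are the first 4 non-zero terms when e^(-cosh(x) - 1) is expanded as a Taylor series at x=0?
-x^6·e^(-2)/720 + x^4·e^(-2)/12 - x^2·e^(-2)/2 + e^(-2)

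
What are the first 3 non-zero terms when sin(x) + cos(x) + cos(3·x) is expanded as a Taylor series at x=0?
-5·x^2 + x + 2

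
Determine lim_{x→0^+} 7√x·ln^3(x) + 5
The product is a 0·∞ indeterminate form at x → 0⁺.
Rewrite the product as 7·ln^3(x) / x^(-1/2) and apply L'Hôpital, or use the standard hierarchy x^(-1/2) ≫ |ln x|^3 as x → 0⁺.
The indeterminate product → 0, so the limit = 5.

Final answer: 5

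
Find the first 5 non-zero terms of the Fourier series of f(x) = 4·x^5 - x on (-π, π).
(-160·π^2 + 8·π^4 + 958)·sin(x) + (-4·π^4 - 29 + 20·π^2)·sin(2·x) + (-160·π^2/27 + 266/81 + 8·π^4/3)·sin(3·x) + (-2·π^4 - 7/16 + 5·π^2/2)·sin(4·x) + (-32·π^2/25 - 58/625 + 8·π^4/5)·sin(5·x)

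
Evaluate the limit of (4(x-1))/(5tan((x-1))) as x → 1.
Both numerator and denominator → 0 as x → 1; this is a 0/0 indeterminate form.
Expand each to leading order near x = 1: numerator ~ 4·(x - 1), denominator ~ 5·(x - 1).
The limit of the ratio is 4/5.

Final answer: 4/5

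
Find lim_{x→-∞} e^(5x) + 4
Evaluate the dominant behaviour as x → -∞; each term tends to a finite value or vanishes.
Limit = 4.

Final answer: 4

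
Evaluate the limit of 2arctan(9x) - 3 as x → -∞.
Evaluate the dominant behaviour as x → -∞; each term tends to a finite value or vanishes.
Limit = -π - 3.

Final answer: -π - 3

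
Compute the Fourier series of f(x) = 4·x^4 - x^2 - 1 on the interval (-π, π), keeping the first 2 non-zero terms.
(196 - 32·π^2)·cos(x) - π^2/3 - 1 + 4·π^4/5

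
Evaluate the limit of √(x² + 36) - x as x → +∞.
This is an ∞ − ∞ indeterminate form.
Multiply and divide by the conjugate √(x²+36) + x; the x² terms cancel, leaving 36/(√(x²+36)+x) → 0.
Limit = 0.

Final answer: 0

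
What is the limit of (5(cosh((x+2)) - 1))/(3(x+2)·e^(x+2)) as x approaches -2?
Both numerator and denominator → 0 as x → -2; this is a 0/0 indeterminate form.
Expand each to leading order near x = -2: numerator ~ 5·(x + 2)^2/2, denominator ~ 3·(x + 2).
The limit of the ratio is 0.

Final answer: 0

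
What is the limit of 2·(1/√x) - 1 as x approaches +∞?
Evaluate the dominant behaviour as x → +∞; each term tends to a finite value or vanishes.
Limit = -1.

Final answer: -1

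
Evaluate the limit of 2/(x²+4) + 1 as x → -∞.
Evaluate the dominant behaviour as x → -∞; each term tends to a finite value or vanishes.
Limit = 1.

Final answer: 1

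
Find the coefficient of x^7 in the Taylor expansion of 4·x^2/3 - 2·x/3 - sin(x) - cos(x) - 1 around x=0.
Expand to order 7: 4·x^2/3 - 2·x/3 - sin(x) - cos(x) - 1 = x^7/5040 + x^6/720 - x^5/120 - x^4/24 + x^3/6 + 11·x^2/6 - 5·x/3 - 2 + O(x^8).
The coefficient of x^7 is 1/5040.

Final answer: 1/5040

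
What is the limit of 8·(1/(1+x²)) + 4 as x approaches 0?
Direct substitution at x = 0 gives 12.

Final answer: 12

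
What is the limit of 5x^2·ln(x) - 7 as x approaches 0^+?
The product is a 0·∞ indeterminate form at x → 0⁺.
Rewrite the product as 5·ln(x) / x^(-2) and apply L'Hôpital, or use the standard hierarchy x^(-2) ≫ |ln x| as x → 0⁺.
The indeterminate product → 0, so the limit = -7.

Final answer: -7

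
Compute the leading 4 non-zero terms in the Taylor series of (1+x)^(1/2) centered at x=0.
x^3/16 - x^2/8 + x/2 + 1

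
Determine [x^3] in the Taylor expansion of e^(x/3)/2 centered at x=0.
Expand to order 3: e^(x/3)/2 = x^3/324 + x^2/36 + x/6 + 1/2 + O(x^4).
The coefficient of x^3 is 1/324.

Final answer: 1/324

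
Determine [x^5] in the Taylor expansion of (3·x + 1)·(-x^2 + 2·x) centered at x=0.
Expand to order 5: (3·x + 1)·(-x^2 + 2·x) = -3·x^3 + 5·x^2 + 2·x + O(x^6).
The coefficient of x^5 is 0.

Final answer: 0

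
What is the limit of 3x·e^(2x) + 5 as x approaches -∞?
The product is a 0·∞ indeterminate form at x → -∞.
Rewrite the product as 3x / e^(-2x) (an ∞/∞ form) and apply L'Hôpital, or use the standard hierarchy e^(2|x|) ≫ |x| as x → -∞.
The indeterminate product → 0, so the limit = 5.

Final answer: 5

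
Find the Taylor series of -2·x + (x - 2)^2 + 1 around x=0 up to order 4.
x^2 - 6·x + 5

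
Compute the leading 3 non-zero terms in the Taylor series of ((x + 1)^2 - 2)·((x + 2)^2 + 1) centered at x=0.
12·x^2 + 6·x - 5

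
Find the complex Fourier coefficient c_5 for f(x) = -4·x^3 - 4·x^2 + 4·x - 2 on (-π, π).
Compute the real Fourier coefficients first: a_5 = 16/25, b_5 = 248/125 - 8·π^2/5.
Then c_5 = (a_5 − i·b_5)/2 = 8/25 - 124·i/125 + 4·i·π^2/5.

Final answer: 8/25 - 124·i/125 + 4·i·π^2/5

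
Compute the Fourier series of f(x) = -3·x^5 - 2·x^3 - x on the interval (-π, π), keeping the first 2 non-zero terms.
(-698 - 6·π^4 + 116·π^2)·sin(x) + (-13·π^2 + 41/2 + 3·π^4)·sin(2·x)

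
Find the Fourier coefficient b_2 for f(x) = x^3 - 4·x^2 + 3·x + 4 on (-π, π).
b_2 = (1/π) ∫_{-π}^{π} f(x)·sin(2x) dx.
Evaluate the integral (use parity and integration by parts as needed): b_2 = -π^2 - 3/2.

Final answer: -π^2 - 3/2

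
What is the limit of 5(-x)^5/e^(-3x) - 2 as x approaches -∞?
The quotient is an ∞/∞ indeterminate form as x → -∞.
Compare growth rates of the dominant terms (exponentials ≫ polynomials ≫ logarithms), or apply L'Hôpital's rule; the quotient → 0.
Adding the constant: 0 - 2 = -2. Limit = -2.

Final answer: -2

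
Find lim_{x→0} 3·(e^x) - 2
Direct substitution at x = 0 gives 1.

Final answer: 1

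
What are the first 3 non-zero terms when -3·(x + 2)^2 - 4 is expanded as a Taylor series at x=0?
-3·x^2 - 12·x - 16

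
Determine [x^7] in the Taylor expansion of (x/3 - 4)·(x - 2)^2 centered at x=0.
Expand to order 7: (x/3 - 4)·(x - 2)^2 = x^3/3 - 16·x^2/3 + 52·x/3 - 16 + O(x^8).
The coefficient of x^7 is 0.

Final answer: 0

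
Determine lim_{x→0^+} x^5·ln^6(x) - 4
The product is a 0·∞ indeterminate form at x → 0⁺.
Rewrite the product as ln^6(x) / x^(-5) and apply L'Hôpital, or use the standard hierarchy x^(-5) ≫ |ln x|^6 as x → 0⁺.
The indeterminate product → 0, so the limit = -4.

Final answer: -4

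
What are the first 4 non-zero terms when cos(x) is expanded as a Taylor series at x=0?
-x^6/720 + x^4/24 - x^2/2 + 1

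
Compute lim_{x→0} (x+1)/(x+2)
Direct substitution at x = 0 gives 1/2.

Final answer: 1/2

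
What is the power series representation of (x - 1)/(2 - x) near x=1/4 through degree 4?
-3/7 + 16·(x - 1/4)/49 + 64·(x - 1/4)^2/343 + 256·(x - 1/4)^3/2401 + 1024·(x - 1/4)^4/16807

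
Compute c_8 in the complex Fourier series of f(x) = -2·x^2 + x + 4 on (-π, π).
Compute the real Fourier coefficients first: a_8 = -1/8, b_8 = -1/4.
Then c_8 = (a_8 − i·b_8)/2 = -1/16 + i/8.

Final answer: -1/16 + i/8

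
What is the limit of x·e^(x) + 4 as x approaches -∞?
The product is a 0·∞ indeterminate form at x → -∞.
Rewrite the product as x / e^(-x) (an ∞/∞ form) and apply L'Hôpital, or use the standard hierarchy e^(|x|) ≫ |x| as x → -∞.
The indeterminate product → 0, so the limit = 4.

Final answer: 4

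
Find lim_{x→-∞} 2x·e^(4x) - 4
The product is a 0·∞ indeterminate form at x → -∞.
Rewrite the product as 2x / e^(-4x) (an ∞/∞ form) and apply L'Hôpital, or use the standard hierarchy e^(4|x|) ≫ |x| as x → -∞.
The indeterminate product → 0, so the limit = -4.

Final answer: -4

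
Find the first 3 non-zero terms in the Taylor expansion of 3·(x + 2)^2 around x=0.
3·x^2 + 12·x + 12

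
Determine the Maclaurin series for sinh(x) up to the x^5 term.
x^5/120 + x^3/6 + x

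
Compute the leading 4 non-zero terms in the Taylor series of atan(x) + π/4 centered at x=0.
x^5/5 - x^3/3 + x + π/4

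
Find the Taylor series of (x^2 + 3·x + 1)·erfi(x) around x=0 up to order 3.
8·x^3/(3·√(π)) + 6·x^2/√(π) + 2·x/√(π)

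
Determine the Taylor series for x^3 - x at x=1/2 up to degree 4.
-3/8 - (x - 1/2)/4 + 3·(x - 1/2)^2/2 + (x - 1/2)^3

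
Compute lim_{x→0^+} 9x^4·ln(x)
This is a 0·∞ indeterminate form at x → 0⁺.
Rewrite the product as 9·ln(x) / x^(-4) and apply L'Hôpital, or use the standard hierarchy x^(-4) ≫ |ln x| as x → 0⁺.
The indeterminate product → 0, so the limit = 0.

Final answer: 0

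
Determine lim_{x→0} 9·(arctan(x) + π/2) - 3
Direct substitution at x = 0 gives -3 + 9·π/2.

Final answer: -3 + 9·π/2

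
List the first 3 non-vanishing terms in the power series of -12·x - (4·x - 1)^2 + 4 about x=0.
-16·x^2 - 4·x + 3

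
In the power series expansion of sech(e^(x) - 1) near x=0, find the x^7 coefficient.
29/360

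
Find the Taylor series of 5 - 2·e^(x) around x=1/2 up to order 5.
-2·e^(1/2) + 5 - 2·e^(1/2)·(x - 1/2) - e^(1/2)·(x - 1/2)^2 - e^(1/2)·(x - 1/2)^3/3 - e^(1/2)·(x - 1/2)^4/12 - e^(1/2)·(x - 1/2)^5/60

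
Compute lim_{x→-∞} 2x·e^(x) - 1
The product is a 0·∞ indeterminate form at x → -∞.
Rewrite the product as 2x / e^(-x) (an ∞/∞ form) and apply L'Hôpital, or use the standard hierarchy e^(|x|) ≫ |x| as x → -∞.
The indeterminate product → 0, so the limit = -1.

Final answer: -1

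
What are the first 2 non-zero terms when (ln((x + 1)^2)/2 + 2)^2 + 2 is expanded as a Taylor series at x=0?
4·x + 6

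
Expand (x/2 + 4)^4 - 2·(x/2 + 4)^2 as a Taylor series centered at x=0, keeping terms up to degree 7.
x^4/16 + 2·x^3 + 47·x^2/2 + 120·x + 224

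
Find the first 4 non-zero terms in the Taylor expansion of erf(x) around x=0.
-x^7/(21·√(π)) + x^5/(5·√(π)) - 2·x^3/(3·√(π)) + 2·x/√(π)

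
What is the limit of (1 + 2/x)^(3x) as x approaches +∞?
As x → +∞: write (1 + 2/x)^(3x) = ((1 + 2/x)^x)^3 → (e^2)^3 = e^6.
Limit = e^(6).

Final answer: e^(6)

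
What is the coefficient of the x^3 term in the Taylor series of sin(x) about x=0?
Expand to order 3: sin(x) = -x^3/6 + x + O(x^4).
The coefficient of x^3 is -1/6.

Final answer: -1/6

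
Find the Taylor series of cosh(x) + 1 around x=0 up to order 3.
x^2/2 + 2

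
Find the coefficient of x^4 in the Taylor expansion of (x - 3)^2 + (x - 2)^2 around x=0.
Expand to order 4: (x - 3)^2 + (x - 2)^2 = 2·x^2 - 10·x + 13 + O(x^5).
The coefficient of x^4 is 0.

Final answer: 0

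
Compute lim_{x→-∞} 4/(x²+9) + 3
Evaluate the dominant behaviour as x → -∞; each term tends to a finite value or vanishes.
Limit = 3.

Final answer: 3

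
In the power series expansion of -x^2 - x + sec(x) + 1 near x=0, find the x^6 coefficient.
Expand to order 6: -x^2 - x + sec(x) + 1 = 61·x^6/720 + 5·x^4/24 - x^2/2 - x + 2 + O(x^7).
The coefficient of x^6 is 61/720.

Final answer: 61/720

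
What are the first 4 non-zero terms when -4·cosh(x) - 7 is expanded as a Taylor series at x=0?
-x^6/180 - x^4/6 - 2·x^2 - 11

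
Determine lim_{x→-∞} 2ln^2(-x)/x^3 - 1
The quotient is an ∞/∞ indeterminate form as x → -∞.
Compare growth rates of the dominant terms (exponentials ≫ polynomials ≫ logarithms), or apply L'Hôpital's rule; the quotient → 0.
Adding the constant: 0 - 1 = -1. Limit = -1.

Final answer: -1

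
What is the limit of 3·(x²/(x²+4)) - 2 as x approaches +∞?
Evaluate the dominant behaviour as x → +∞; each term tends to a finite value or vanishes.
Limit = 1.

Final answer: 1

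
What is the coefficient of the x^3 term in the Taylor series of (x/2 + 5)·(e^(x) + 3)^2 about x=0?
Expand to order 3: (x/2 + 5)·(e^(x) + 3)^2 = 85·x^3/6 + 29·x^2 + 48·x + 80 + O(x^4).
The coefficient of x^3 is 85/6.

Final answer: 85/6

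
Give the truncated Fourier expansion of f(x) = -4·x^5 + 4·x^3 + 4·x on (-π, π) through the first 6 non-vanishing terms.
(-1000 - 8·π^4 + 168·π^2)·sin(x) + (-24·π^2 + 32 + 4·π^4)·sin(2·x) + (-8·π^4/3 - 248/81 + 232·π^2/27)·sin(3·x) + (-9·π^2/2 - 5/16 + 2·π^4)·sin(4·x) + (-8·π^4/5 + 568/625 + 72·π^2/25)·sin(5·x) + (-56·π^2/27 - 80/81 + 4·π^4/3)·sin(6·x)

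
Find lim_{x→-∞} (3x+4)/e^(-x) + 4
The quotient is an ∞/∞ indeterminate form as x → -∞.
Compare growth rates of the dominant terms (exponentials ≫ polynomials ≫ logarithms), or apply L'Hôpital's rule; the quotient → 0.
Adding the constant: 0 + 4 = 4. Limit = 4.

Final answer: 4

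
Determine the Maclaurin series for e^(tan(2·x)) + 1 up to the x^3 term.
4·x^3 + 2·x^2 + 2·x + 2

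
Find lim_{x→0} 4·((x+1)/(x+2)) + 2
Direct substitution at x = 0 gives 4.

Final answer: 4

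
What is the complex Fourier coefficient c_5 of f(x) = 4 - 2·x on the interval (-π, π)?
Compute the real Fourier coefficients first: a_5 = 0, b_5 = -4/5.
Then c_5 = (a_5 − i·b_5)/2 = 2·i/5.

Final answer: 2·i/5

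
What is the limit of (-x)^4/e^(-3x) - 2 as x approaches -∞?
The quotient is an ∞/∞ indeterminate form as x → -∞.
Compare growth rates of the dominant terms (exponentials ≫ polynomials ≫ logarithms), or apply L'Hôpital's rule; the quotient → 0.
Adding the constant: 0 - 2 = -2. Limit = -2.

Final answer: -2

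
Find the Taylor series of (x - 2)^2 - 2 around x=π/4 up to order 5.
-π + π^2/16 + 2 + (-4 + π/2)·(x - π/4) + (x - π/4)^2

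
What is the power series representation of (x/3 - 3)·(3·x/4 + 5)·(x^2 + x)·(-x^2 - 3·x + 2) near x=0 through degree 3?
733·x^3/12 + 83·x^2/6 - 30·x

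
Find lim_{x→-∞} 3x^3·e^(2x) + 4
The product is a 0·∞ indeterminate form at x → -∞.
Rewrite the product as 3x^3 / e^(-2x) (an ∞/∞ form) and apply L'Hôpital, or use the standard hierarchy e^(2|x|) ≫ |x^3| as x → -∞.
The indeterminate product → 0, so the limit = 4.

Final answer: 4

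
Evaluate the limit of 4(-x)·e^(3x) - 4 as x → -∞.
The product is a 0·∞ indeterminate form at x → -∞.
Rewrite the product as 4(-x) / e^(-3x) (an ∞/∞ form) and apply L'Hôpital, or use the standard hierarchy e^(3|x|) ≫ |(-x)| as x → -∞.
The indeterminate product → 0, so the limit = -4.

Final answer: -4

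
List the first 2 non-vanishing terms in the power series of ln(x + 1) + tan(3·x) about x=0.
-x^2/2 + 4·x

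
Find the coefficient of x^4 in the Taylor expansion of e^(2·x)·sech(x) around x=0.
Expand to order 4: e^(2·x)·sech(x) = -x^4/8 + x^3/3 + 3·x^2/2 + 2·x + 1 + O(x^5).
The coefficient of x^4 is -1/8.

Final answer: -1/8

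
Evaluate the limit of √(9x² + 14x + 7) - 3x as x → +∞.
As x → +∞: multiply by the conjugate to get (14x+7)/(√(9x²+14x+7)+3x); the denominator ~ 6x, so the limit is 14/6 = 7/3.
Limit = 7/3.

Final answer: 7/3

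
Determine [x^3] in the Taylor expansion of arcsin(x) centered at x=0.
Expand to order 3: arcsin(x) = x^3/6 + x + O(x^4).
The coefficient of x^3 is 1/6.

Final answer: 1/6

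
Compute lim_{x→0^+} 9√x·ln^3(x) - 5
The product is a 0·∞ indeterminate form at x → 0⁺.
Rewrite the product as 9·ln^3(x) / x^(-1/2) and apply L'Hôpital, or use the standard hierarchy x^(-1/2) ≫ |ln x|^3 as x → 0⁺.
The indeterminate product → 0, so the limit = -5.

Final answer: -5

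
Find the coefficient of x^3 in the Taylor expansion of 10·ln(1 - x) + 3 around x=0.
Expand to order 3: 10·ln(1 - x) + 3 = -10·x^3/3 - 5·x^2 - 10·x + 3 + O(x^4).
The coefficient of x^3 is -10/3.

Final answer: -10/3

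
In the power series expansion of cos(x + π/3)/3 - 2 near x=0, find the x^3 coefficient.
Expand to order 3: cos(x + π/3)/3 - 2 = √(3)·x^3/36 - x^2/12 - √(3)·x/6 - 11/6 + O(x^4).
The coefficient of x^3 is √(3)/36.

Final answer: √(3)/36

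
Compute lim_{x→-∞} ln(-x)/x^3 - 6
The quotient is an ∞/∞ indeterminate form as x → -∞.
Compare growth rates of the dominant terms (exponentials ≫ polynomials ≫ logarithms), or apply L'Hôpital's rule; the quotient → 0.
Adding the constant: 0 - 6 = -6. Limit = -6.

Final answer: -6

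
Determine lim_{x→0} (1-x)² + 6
Direct substitution at x = 0 gives 7.

Final answer: 7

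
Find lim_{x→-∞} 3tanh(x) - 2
Evaluate the dominant behaviour as x → -∞; each term tends to a finite value or vanishes.
Limit = -5.

Final answer: -5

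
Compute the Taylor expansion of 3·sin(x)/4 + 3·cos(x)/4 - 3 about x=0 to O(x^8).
-x^7/6720 - x^6/960 + x^5/160 + x^4/32 - x^3/8 - 3·x^2/8 + 3·x/4 - 9/4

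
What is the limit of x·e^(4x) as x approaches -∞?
This is a 0·∞ indeterminate form at x → -∞.
Rewrite the product as x / e^(-4x) (an ∞/∞ form) and apply L'Hôpital, or use the standard hierarchy e^(4|x|) ≫ |x| as x → -∞.
The indeterminate product → 0, so the limit = 0.

Final answer: 0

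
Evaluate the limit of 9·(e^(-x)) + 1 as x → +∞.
Evaluate the dominant behaviour as x → +∞; each term tends to a finite value or vanishes.
Limit = 1.

Final answer: 1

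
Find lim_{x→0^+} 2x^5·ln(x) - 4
The product is a 0·∞ indeterminate form at x → 0⁺.
Rewrite the product as 2·ln(x) / x^(-5) and apply L'Hôpital, or use the standard hierarchy x^(-5) ≫ |ln x| as x → 0⁺.
The indeterminate product → 0, so the limit = -4.

Final answer: -4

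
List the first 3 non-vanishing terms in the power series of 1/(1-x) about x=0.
x^2 + x + 1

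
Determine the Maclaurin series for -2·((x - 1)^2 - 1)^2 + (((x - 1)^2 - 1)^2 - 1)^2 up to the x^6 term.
24·x^6 - 32·x^5 + 12·x^4 + 16·x^3 - 16·x^2 + 1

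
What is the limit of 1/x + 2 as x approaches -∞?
Evaluate the dominant behaviour as x → -∞; each term tends to a finite value or vanishes.
Limit = 2.

Final answer: 2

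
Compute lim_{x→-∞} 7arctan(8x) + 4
Evaluate the dominant behaviour as x → -∞; each term tends to a finite value or vanishes.
Limit = 4 - 7·π/2.

Final answer: 4 - 7·π/2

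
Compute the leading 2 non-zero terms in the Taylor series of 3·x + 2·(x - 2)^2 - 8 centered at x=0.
2·x^2 - 5·x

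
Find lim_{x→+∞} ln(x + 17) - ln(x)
This is an ∞ − ∞ indeterminate form.
Combine the logarithms: ln(x+17) − ln(x) = ln((x+17)/(x)) = ln(1 + 17/(x)) → ln(1) = 0.
Limit = 0.

Final answer: 0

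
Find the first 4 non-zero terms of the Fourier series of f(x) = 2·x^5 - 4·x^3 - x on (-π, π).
(-88·π^2 + 4·π^4 + 526)·sin(x) + (-2·π^4 - 20 + 14·π^2)·sin(2·x) + (-152·π^2/27 + 250/81 + 4·π^4/3)·sin(3·x) + (-π^4 - 23/32 + 13·π^2/4)·sin(4·x)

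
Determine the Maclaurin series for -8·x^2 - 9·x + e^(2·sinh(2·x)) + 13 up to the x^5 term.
152·x^5/5 + 64·x^4/3 + 40·x^3/3 - 5·x + 14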